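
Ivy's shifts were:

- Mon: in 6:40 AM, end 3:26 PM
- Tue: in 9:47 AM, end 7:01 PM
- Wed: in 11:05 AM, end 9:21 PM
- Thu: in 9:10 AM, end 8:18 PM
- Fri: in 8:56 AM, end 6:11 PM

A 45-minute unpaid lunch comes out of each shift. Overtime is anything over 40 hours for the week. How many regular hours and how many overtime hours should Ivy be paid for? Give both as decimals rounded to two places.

Regular 40.00 hours, overtime 4.90 hours

Mon: 6:40 AM–3:26 PM = 8 h 46 min; less 45 min break → 8 h 1 min
Tue: 9:47 AM–7:01 PM = 9 h 14 min; less 45 min break → 8 h 29 min
Wed: 11:05 AM–9:21 PM = 10 h 16 min; less 45 min break → 9 h 31 min
Thu: 9:10 AM–8:18 PM = 11 h 8 min; less 45 min break → 10 h 23 min
Fri: 8:56 AM–6:11 PM = 9 h 15 min; less 45 min break → 8 h 30 min
Total worked: 44 h 54 min = 44.90 h.
Threshold 40 h → overtime 4 h 54 min, regular 40 h 0 min.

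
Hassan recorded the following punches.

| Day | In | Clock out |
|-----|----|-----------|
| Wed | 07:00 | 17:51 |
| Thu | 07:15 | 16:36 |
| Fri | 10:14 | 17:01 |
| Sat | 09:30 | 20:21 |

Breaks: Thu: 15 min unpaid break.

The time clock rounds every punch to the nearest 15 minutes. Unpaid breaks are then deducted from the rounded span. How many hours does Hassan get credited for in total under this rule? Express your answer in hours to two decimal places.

Wed: in 07:00→07:00, out 17:51→17:45; 10 h 45 min
Thu: in 07:15→07:15, out 16:36→16:30; 9 h 15 min − 15 min = 9 h 0 min
Fri: in 10:14→10:15, out 17:01→17:00; 6 h 45 min
Sat: in 09:30→09:30, out 20:21→20:15; 10 h 45 min
Total credited: 37 h 15 min.

37.25 hours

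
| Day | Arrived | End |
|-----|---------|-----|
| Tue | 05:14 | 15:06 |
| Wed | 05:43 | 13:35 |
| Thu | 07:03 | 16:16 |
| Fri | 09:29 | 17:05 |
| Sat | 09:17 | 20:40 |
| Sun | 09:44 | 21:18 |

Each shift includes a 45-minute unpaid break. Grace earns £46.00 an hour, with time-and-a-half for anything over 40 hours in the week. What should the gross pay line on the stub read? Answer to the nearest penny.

Tue: 05:14–15:06 = 9 h 52 min; less 45 min break → 9 h 7 min
Wed: 05:43–13:35 = 7 h 52 min; less 45 min break → 7 h 7 min
Thu: 07:03–16:16 = 9 h 13 min; less 45 min break → 8 h 28 min
Fri: 09:29–17:05 = 7 h 36 min; less 45 min break → 6 h 51 min
Sat: 09:17–20:40 = 11 h 23 min; less 45 min break → 10 h 38 min
Sun: 09:44–21:18 = 11 h 34 min; less 45 min break → 10 h 49 min
Total worked: 53 h 0 min = 3180 min.
Regular 40 h 0 min = 2400 min at £46.00/h; overtime 13 h 0 min = 780 min at £69.00/h.
Pay = (2400 × £46.00 + 780 × £69.00) ÷ 60 = £2737.00.

£2737.00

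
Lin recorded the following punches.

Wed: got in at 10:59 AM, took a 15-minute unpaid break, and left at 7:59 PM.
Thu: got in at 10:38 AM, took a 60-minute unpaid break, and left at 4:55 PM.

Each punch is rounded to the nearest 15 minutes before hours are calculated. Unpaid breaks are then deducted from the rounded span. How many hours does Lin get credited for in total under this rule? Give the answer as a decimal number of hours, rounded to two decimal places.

Wed: in 10:59 AM→11:00 AM, out 7:59 PM→8:00 PM; 9 h 0 min − 15 min = 8 h 45 min
Thu: in 10:38 AM→10:45 AM, out 4:55 PM→5:00 PM; 6 h 15 min − 60 min = 5 h 15 min
Total credited: 14 h 0 min.

14.00 hours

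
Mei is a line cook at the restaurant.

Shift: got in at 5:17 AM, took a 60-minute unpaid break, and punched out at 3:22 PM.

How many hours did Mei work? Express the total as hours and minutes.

9 h 5 min

Shift: 5:17 AM–3:22 PM = 10 h 5 min; less 60 min break → 9 h 5 min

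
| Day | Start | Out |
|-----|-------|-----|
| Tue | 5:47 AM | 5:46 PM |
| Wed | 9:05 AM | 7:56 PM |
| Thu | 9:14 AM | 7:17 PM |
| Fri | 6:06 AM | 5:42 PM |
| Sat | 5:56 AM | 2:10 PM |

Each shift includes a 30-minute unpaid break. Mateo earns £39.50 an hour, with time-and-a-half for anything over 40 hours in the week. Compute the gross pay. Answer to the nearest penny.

Tue: 5:47 AM–5:46 PM = 11 h 59 min; less 30 min break → 11 h 29 min
Wed: 9:05 AM–7:56 PM = 10 h 51 min; less 30 min break → 10 h 21 min
Thu: 9:14 AM–7:17 PM = 10 h 3 min; less 30 min break → 9 h 33 min
Fri: 6:06 AM–5:42 PM = 11 h 36 min; less 30 min break → 11 h 6 min
Sat: 5:56 AM–2:10 PM = 8 h 14 min; less 30 min break → 7 h 44 min
Total worked: 50 h 13 min = 3013 min.
Regular 40 h 0 min = 2400 min at £39.50/h; overtime 10 h 13 min = 613 min at £59.25/h.
Pay = (2400 × £39.50 + 613 × £59.25) ÷ 60 = £2185.34.

£2185.34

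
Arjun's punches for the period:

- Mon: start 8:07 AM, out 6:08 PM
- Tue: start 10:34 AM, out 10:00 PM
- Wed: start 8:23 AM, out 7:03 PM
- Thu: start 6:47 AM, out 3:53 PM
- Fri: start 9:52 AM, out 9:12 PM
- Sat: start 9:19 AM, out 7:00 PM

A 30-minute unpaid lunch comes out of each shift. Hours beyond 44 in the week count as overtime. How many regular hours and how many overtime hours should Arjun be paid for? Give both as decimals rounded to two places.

Regular 44.00 hours, overtime 15.23 hours

Mon: 8:07 AM–6:08 PM = 10 h 1 min; less 30 min break → 9 h 31 min
Tue: 10:34 AM–10:00 PM = 11 h 26 min; less 30 min break → 10 h 56 min
Wed: 8:23 AM–7:03 PM = 10 h 40 min; less 30 min break → 10 h 10 min
Thu: 6:47 AM–3:53 PM = 9 h 6 min; less 30 min break → 8 h 36 min
Fri: 9:52 AM–9:12 PM = 11 h 20 min; less 30 min break → 10 h 50 min
Sat: 9:19 AM–7:00 PM = 9 h 41 min; less 30 min break → 9 h 11 min
Total worked: 59 h 14 min = 59.23 h.
Threshold 44 h → overtime 15 h 14 min, regular 44 h 0 min.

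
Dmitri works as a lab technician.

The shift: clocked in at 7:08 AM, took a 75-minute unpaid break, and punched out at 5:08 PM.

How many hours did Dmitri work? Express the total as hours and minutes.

8 h 45 min

The shift: 7:08 AM–5:08 PM = 10 h 0 min; less 75 min break → 8 h 45 min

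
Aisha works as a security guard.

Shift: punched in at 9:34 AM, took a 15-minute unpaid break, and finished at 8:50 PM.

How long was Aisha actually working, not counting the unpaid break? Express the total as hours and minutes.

Shift: 9:34 AM–8:50 PM = 11 h 16 min; less 15 min break → 11 h 1 min

11 h 1 min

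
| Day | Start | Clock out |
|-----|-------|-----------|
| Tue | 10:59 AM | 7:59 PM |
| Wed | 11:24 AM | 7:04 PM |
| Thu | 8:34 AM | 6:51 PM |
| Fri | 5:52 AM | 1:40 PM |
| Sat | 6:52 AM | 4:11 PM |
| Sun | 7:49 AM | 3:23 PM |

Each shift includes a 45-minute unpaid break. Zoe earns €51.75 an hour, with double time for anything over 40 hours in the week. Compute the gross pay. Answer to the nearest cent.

Tue: 10:59 AM–7:59 PM = 9 h 0 min; less 45 min break → 8 h 15 min
Wed: 11:24 AM–7:04 PM = 7 h 40 min; less 45 min break → 6 h 55 min
Thu: 8:34 AM–6:51 PM = 10 h 17 min; less 45 min break → 9 h 32 min
Fri: 5:52 AM–1:40 PM = 7 h 48 min; less 45 min break → 7 h 3 min
Sat: 6:52 AM–4:11 PM = 9 h 19 min; less 45 min break → 8 h 34 min
Sun: 7:49 AM–3:23 PM = 7 h 34 min; less 45 min break → 6 h 49 min
Total worked: 47 h 8 min = 2828 min.
Regular 40 h 0 min = 2400 min at €51.75/h; overtime 7 h 8 min = 428 min at €103.50/h.
Pay = (2400 × €51.75 + 428 × €103.50) ÷ 60 = €2808.30.

€2808.30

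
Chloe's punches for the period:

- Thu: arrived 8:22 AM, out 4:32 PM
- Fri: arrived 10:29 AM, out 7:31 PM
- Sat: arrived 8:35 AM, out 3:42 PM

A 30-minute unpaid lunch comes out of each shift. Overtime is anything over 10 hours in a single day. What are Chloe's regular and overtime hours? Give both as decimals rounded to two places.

Regular 22.82 hours, overtime 0.00 hours

Thu: 8:22 AM–4:32 PM = 8 h 10 min; less 30 min break → 7 h 40 min
Fri: 10:29 AM–7:31 PM = 9 h 2 min; less 30 min break → 8 h 32 min
Sat: 8:35 AM–3:42 PM = 7 h 7 min; less 30 min break → 6 h 37 min
Thu reg 7 h 40 min / OT 0 h 0 min; Fri reg 8 h 32 min / OT 0 h 0 min; Sat reg 6 h 37 min / OT 0 h 0 min.
Totals: regular 22 h 49 min, overtime 0 h 0 min.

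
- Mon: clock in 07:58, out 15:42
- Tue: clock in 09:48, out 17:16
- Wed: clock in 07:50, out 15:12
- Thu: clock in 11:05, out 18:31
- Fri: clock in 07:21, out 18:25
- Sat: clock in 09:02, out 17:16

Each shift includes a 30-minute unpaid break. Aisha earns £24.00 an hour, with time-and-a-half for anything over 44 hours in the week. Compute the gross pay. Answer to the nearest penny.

Mon: 07:58–15:42 = 7 h 44 min; less 30 min break → 7 h 14 min
Tue: 09:48–17:16 = 7 h 28 min; less 30 min break → 6 h 58 min
Wed: 07:50–15:12 = 7 h 22 min; less 30 min break → 6 h 52 min
Thu: 11:05–18:31 = 7 h 26 min; less 30 min break → 6 h 56 min
Fri: 07:21–18:25 = 11 h 4 min; less 30 min break → 10 h 34 min
Sat: 09:02–17:16 = 8 h 14 min; less 30 min break → 7 h 44 min
Total worked: 46 h 18 min = 2778 min.
Regular 44 h 0 min = 2640 min at £24.00/h; overtime 2 h 18 min = 138 min at £36.00/h.
Pay = (2640 × £24.00 + 138 × £36.00) ÷ 60 = £1138.80.

£1138.80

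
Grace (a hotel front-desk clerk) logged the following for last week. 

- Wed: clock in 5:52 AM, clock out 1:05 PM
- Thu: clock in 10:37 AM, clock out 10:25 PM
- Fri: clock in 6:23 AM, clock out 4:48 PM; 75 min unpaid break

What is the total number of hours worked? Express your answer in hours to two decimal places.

Wed: 5:52 AM–1:05 PM = 7 h 13 min
Thu: 10:37 AM–10:25 PM = 11 h 48 min
Fri: 6:23 AM–4:48 PM = 10 h 25 min; less 75 min break → 9 h 10 min
Total: 7 h 13 min + 11 h 48 min + 9 h 10 min = 28 h 11 min.

28.18 hours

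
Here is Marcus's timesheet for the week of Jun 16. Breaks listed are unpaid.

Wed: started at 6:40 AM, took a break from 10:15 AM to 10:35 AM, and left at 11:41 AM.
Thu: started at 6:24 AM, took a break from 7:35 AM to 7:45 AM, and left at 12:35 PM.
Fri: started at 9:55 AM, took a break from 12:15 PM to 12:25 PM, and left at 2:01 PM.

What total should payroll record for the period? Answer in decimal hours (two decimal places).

Wed: 6:40 AM–11:41 AM = 5 h 1 min; less 20 min break → 4 h 41 min
Thu: 6:24 AM–12:35 PM = 6 h 11 min; less 10 min break → 6 h 1 min
Fri: 9:55 AM–2:01 PM = 4 h 6 min; less 10 min break → 3 h 56 min
Total: 4 h 41 min + 6 h 1 min + 3 h 56 min = 14 h 38 min.

14.63 hours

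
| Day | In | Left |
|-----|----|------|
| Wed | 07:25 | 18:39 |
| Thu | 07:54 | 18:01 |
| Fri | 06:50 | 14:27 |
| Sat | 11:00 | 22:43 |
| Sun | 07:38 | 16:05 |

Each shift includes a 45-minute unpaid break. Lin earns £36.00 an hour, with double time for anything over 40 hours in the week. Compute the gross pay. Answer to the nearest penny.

Wed: 07:25–18:39 = 11 h 14 min; less 45 min break → 10 h 29 min
Thu: 07:54–18:01 = 10 h 7 min; less 45 min break → 9 h 22 min
Fri: 06:50–14:27 = 7 h 37 min; less 45 min break → 6 h 52 min
Sat: 11:00–22:43 = 11 h 43 min; less 45 min break → 10 h 58 min
Sun: 07:38–16:05 = 8 h 27 min; less 45 min break → 7 h 42 min
Total worked: 45 h 23 min = 2723 min.
Regular 40 h 0 min = 2400 min at £36.00/h; overtime 5 h 23 min = 323 min at £72.00/h.
Pay = (2400 × £36.00 + 323 × £72.00) ÷ 60 = £1827.60.

£1827.60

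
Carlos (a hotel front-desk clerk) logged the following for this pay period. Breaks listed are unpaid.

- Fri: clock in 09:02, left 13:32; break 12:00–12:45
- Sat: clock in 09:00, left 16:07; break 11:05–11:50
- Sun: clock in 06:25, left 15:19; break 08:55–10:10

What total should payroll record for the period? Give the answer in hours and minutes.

Fri: 09:02–13:32 = 4 h 30 min; less 45 min break → 3 h 45 min
Sat: 09:00–16:07 = 7 h 7 min; less 45 min break → 6 h 22 min
Sun: 06:25–15:19 = 8 h 54 min; less 75 min break → 7 h 39 min
Total: 3 h 45 min + 6 h 22 min + 7 h 39 min = 17 h 46 min.

17 h 46 min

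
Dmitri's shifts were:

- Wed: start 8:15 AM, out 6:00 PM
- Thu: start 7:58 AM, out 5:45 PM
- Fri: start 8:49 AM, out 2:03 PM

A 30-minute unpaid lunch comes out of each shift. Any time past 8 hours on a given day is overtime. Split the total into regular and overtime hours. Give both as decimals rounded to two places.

Wed: 8:15 AM–6:00 PM = 9 h 45 min; less 30 min break → 9 h 15 min
Thu: 7:58 AM–5:45 PM = 9 h 47 min; less 30 min break → 9 h 17 min
Fri: 8:49 AM–2:03 PM = 5 h 14 min; less 30 min break → 4 h 44 min
Wed reg 8 h 0 min / OT 1 h 15 min; Thu reg 8 h 0 min / OT 1 h 17 min; Fri reg 4 h 44 min / OT 0 h 0 min.
Totals: regular 20 h 44 min, overtime 2 h 32 min.

Regular 20.73 hours, overtime 2.53 hours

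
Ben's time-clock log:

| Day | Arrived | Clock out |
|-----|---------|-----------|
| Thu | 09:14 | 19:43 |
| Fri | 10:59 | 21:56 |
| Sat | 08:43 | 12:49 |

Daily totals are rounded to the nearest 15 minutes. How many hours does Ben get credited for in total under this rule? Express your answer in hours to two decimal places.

Thu: 09:14–19:43 = 10 h 29 min → rounds to 10 h 30 min
Fri: 10:59–21:56 = 10 h 57 min → rounds to 11 h 0 min
Sat: 08:43–12:49 = 4 h 6 min → rounds to 4 h 0 min
Total credited: 25 h 30 min.

25.50 hours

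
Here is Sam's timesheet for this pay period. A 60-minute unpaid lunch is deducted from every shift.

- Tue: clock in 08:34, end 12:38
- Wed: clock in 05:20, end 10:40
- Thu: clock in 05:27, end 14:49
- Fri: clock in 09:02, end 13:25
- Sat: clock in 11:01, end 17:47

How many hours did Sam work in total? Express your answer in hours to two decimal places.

24.92 hours

Tue: 08:34–12:38 = 4 h 4 min; less 60 min break → 3 h 4 min
Wed: 05:20–10:40 = 5 h 20 min; less 60 min break → 4 h 20 min
Thu: 05:27–14:49 = 9 h 22 min; less 60 min break → 8 h 22 min
Fri: 09:02–13:25 = 4 h 23 min; less 60 min break → 3 h 23 min
Sat: 11:01–17:47 = 6 h 46 min; less 60 min break → 5 h 46 min
Total: 3 h 4 min + 4 h 20 min + 8 h 22 min + 3 h 23 min + 5 h 46 min = 24 h 55 min.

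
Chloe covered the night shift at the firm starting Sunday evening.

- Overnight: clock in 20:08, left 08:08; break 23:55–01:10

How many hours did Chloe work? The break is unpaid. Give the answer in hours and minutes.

10 h 45 min

Overnight: 20:08 → midnight = 3 h 52 min; midnight → 08:08 = 8 h 8 min; span 12 h 0 min; less 75 min break → 10 h 45 min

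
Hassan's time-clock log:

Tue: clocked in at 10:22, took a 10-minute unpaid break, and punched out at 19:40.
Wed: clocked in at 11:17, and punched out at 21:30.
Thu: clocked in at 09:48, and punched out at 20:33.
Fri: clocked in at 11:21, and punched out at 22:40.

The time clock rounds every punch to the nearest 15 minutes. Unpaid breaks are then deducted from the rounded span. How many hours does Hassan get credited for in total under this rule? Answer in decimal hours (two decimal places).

Tue: in 10:22→10:15, out 19:40→19:45; 9 h 30 min − 10 min = 9 h 20 min
Wed: in 11:17→11:15, out 21:30→21:30; 10 h 15 min
Thu: in 09:48→09:45, out 20:33→20:30; 10 h 45 min
Fri: in 11:21→11:15, out 22:40→22:45; 11 h 30 min
Total credited: 41 h 50 min.

41.83 hours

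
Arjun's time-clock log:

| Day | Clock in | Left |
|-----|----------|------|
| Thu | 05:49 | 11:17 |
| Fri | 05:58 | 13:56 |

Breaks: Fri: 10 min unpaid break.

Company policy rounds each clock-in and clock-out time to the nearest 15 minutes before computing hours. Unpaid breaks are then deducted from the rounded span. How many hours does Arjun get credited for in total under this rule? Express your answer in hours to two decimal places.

Thu: in 05:49→05:45, out 11:17→11:15; 5 h 30 min
Fri: in 05:58→06:00, out 13:56→14:00; 8 h 0 min − 10 min = 7 h 50 min
Total credited: 13 h 20 min.

13.33 hours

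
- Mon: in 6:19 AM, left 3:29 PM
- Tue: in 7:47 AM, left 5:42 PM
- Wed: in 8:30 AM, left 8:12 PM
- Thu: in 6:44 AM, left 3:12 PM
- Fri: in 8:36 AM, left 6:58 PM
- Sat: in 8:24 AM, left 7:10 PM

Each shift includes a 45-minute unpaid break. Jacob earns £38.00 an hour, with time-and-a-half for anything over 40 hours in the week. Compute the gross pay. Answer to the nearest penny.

£2425.35

Mon: 6:19 AM–3:29 PM = 9 h 10 min; less 45 min break → 8 h 25 min
Tue: 7:47 AM–5:42 PM = 9 h 55 min; less 45 min break → 9 h 10 min
Wed: 8:30 AM–8:12 PM = 11 h 42 min; less 45 min break → 10 h 57 min
Thu: 6:44 AM–3:12 PM = 8 h 28 min; less 45 min break → 7 h 43 min
Fri: 8:36 AM–6:58 PM = 10 h 22 min; less 45 min break → 9 h 37 min
Sat: 8:24 AM–7:10 PM = 10 h 46 min; less 45 min break → 10 h 1 min
Total worked: 55 h 53 min = 3353 min.
Regular 40 h 0 min = 2400 min at £38.00/h; overtime 15 h 53 min = 953 min at £57.00/h.
Pay = (2400 × £38.00 + 953 × £57.00) ÷ 60 = £2425.35.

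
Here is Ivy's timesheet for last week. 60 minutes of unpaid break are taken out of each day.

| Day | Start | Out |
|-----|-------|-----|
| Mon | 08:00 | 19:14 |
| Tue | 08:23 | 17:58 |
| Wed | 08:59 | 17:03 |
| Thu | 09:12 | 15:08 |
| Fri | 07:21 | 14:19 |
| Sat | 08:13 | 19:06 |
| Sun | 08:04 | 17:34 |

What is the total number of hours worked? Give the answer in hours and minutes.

Mon: 08:00–19:14 = 11 h 14 min; less 60 min break → 10 h 14 min
Tue: 08:23–17:58 = 9 h 35 min; less 60 min break → 8 h 35 min
Wed: 08:59–17:03 = 8 h 4 min; less 60 min break → 7 h 4 min
Thu: 09:12–15:08 = 5 h 56 min; less 60 min break → 4 h 56 min
Fri: 07:21–14:19 = 6 h 58 min; less 60 min break → 5 h 58 min
Sat: 08:13–19:06 = 10 h 53 min; less 60 min break → 9 h 53 min
Sun: 08:04–17:34 = 9 h 30 min; less 60 min break → 8 h 30 min
Total: 10 h 14 min + 8 h 35 min + 7 h 4 min + 4 h 56 min + 5 h 58 min + 9 h 53 min + 8 h 30 min = 55 h 10 min.

55 h 10 min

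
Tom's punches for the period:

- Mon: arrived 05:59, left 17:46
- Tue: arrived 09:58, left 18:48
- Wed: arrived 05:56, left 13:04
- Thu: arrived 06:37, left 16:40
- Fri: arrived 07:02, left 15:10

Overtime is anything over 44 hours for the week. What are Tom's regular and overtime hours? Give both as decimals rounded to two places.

Mon: 05:59–17:46 = 11 h 47 min
Tue: 09:58–18:48 = 8 h 50 min
Wed: 05:56–13:04 = 7 h 8 min
Thu: 06:37–16:40 = 10 h 3 min
Fri: 07:02–15:10 = 8 h 8 min
Total worked: 45 h 56 min = 45.93 h.
Threshold 44 h → overtime 1 h 56 min, regular 44 h 0 min.

Regular 44.00 hours, overtime 1.93 hours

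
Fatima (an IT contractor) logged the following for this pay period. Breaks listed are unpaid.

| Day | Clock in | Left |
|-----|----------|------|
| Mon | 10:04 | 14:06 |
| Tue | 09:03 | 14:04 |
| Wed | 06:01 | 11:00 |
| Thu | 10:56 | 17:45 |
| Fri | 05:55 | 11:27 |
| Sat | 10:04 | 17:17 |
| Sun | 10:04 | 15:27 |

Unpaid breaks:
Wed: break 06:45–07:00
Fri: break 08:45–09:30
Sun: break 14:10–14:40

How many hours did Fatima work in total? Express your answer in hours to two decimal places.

37.48 hours

Mon: 10:04–14:06 = 4 h 2 min
Tue: 09:03–14:04 = 5 h 1 min
Wed: 06:01–11:00 = 4 h 59 min; less 15 min break → 4 h 44 min
Thu: 10:56–17:45 = 6 h 49 min
Fri: 05:55–11:27 = 5 h 32 min; less 45 min break → 4 h 47 min
Sat: 10:04–17:17 = 7 h 13 min
Sun: 10:04–15:27 = 5 h 23 min; less 30 min break → 4 h 53 min
Total: 4 h 2 min + 5 h 1 min + 4 h 44 min + 6 h 49 min + 4 h 47 min + 7 h 13 min + 4 h 53 min = 37 h 29 min.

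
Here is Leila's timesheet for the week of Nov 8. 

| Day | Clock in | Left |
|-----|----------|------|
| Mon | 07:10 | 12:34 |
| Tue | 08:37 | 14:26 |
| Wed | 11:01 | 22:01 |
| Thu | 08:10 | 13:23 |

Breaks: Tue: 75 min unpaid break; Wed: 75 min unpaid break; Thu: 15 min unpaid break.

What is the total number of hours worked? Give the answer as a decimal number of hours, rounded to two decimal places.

Mon: 07:10–12:34 = 5 h 24 min
Tue: 08:37–14:26 = 5 h 49 min; less 75 min break → 4 h 34 min
Wed: 11:01–22:01 = 11 h 0 min; less 75 min break → 9 h 45 min
Thu: 08:10–13:23 = 5 h 13 min; less 15 min break → 4 h 58 min
Total: 5 h 24 min + 4 h 34 min + 9 h 45 min + 4 h 58 min = 24 h 41 min.

24.68 hours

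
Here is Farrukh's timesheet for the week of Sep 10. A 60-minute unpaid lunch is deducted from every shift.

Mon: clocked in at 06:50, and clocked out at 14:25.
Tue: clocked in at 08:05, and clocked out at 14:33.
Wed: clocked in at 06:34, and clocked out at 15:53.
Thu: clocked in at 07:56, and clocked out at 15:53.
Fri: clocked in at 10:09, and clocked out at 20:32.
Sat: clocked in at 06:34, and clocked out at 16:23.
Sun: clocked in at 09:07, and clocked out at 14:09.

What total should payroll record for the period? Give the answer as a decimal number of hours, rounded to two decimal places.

Mon: 06:50–14:25 = 7 h 35 min; less 60 min break → 6 h 35 min
Tue: 08:05–14:33 = 6 h 28 min; less 60 min break → 5 h 28 min
Wed: 06:34–15:53 = 9 h 19 min; less 60 min break → 8 h 19 min
Thu: 07:56–15:53 = 7 h 57 min; less 60 min break → 6 h 57 min
Fri: 10:09–20:32 = 10 h 23 min; less 60 min break → 9 h 23 min
Sat: 06:34–16:23 = 9 h 49 min; less 60 min break → 8 h 49 min
Sun: 09:07–14:09 = 5 h 2 min; less 60 min break → 4 h 2 min
Total: 6 h 35 min + 5 h 28 min + 8 h 19 min + 6 h 57 min + 9 h 23 min + 8 h 49 min + 4 h 2 min = 49 h 33 min.

49.55 hours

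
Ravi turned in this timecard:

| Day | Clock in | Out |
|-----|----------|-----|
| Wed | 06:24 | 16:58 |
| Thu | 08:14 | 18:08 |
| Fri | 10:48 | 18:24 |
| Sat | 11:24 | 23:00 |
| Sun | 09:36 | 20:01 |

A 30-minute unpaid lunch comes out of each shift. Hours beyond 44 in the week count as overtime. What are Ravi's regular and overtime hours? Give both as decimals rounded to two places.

Regular 44.00 hours, overtime 3.58 hours

Wed: 06:24–16:58 = 10 h 34 min; less 30 min break → 10 h 4 min
Thu: 08:14–18:08 = 9 h 54 min; less 30 min break → 9 h 24 min
Fri: 10:48–18:24 = 7 h 36 min; less 30 min break → 7 h 6 min
Sat: 11:24–23:00 = 11 h 36 min; less 30 min break → 11 h 6 min
Sun: 09:36–20:01 = 10 h 25 min; less 30 min break → 9 h 55 min
Total worked: 47 h 35 min = 47.58 h.
Threshold 44 h → overtime 3 h 35 min, regular 44 h 0 min.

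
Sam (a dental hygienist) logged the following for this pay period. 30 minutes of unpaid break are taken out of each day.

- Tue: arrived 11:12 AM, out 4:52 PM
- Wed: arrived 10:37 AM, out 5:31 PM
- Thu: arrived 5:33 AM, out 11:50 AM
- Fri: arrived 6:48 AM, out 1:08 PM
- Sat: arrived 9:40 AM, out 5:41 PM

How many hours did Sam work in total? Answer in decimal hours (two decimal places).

Tue: 11:12 AM–4:52 PM = 5 h 40 min; less 30 min break → 5 h 10 min
Wed: 10:37 AM–5:31 PM = 6 h 54 min; less 30 min break → 6 h 24 min
Thu: 5:33 AM–11:50 AM = 6 h 17 min; less 30 min break → 5 h 47 min
Fri: 6:48 AM–1:08 PM = 6 h 20 min; less 30 min break → 5 h 50 min
Sat: 9:40 AM–5:41 PM = 8 h 1 min; less 30 min break → 7 h 31 min
Total: 5 h 10 min + 6 h 24 min + 5 h 47 min + 5 h 50 min + 7 h 31 min = 30 h 42 min.

30.70 hours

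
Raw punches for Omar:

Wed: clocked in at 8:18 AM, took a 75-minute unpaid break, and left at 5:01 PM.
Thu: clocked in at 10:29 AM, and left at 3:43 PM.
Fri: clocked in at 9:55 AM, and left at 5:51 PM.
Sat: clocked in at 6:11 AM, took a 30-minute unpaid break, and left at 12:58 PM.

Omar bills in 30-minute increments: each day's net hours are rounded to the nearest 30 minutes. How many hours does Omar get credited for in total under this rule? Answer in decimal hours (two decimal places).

Wed: 8:18 AM–5:01 PM = 8 h 43 min − 75 min = 7 h 28 min → rounds to 7 h 30 min
Thu: 10:29 AM–3:43 PM = 5 h 14 min → rounds to 5 h 0 min
Fri: 9:55 AM–5:51 PM = 7 h 56 min → rounds to 8 h 0 min
Sat: 6:11 AM–12:58 PM = 6 h 47 min − 30 min = 6 h 17 min → rounds to 6 h 30 min
Total credited: 27 h 0 min.

27.00 hours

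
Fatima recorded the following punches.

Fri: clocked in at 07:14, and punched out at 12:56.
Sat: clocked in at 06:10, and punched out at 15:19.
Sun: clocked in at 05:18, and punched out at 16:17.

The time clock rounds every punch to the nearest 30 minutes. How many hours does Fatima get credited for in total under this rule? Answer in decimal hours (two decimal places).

26.50 hours

Fri: in 07:14→07:00, out 12:56→13:00; 6 h 0 min
Sat: in 06:10→06:00, out 15:19→15:30; 9 h 30 min
Sun: in 05:18→05:30, out 16:17→16:30; 11 h 0 min
Total credited: 26 h 30 min.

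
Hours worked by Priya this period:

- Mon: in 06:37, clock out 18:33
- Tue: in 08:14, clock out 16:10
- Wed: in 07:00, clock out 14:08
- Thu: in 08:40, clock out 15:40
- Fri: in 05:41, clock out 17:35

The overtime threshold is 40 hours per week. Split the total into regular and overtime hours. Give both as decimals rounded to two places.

Regular 40.00 hours, overtime 5.90 hours

Mon: 06:37–18:33 = 11 h 56 min
Tue: 08:14–16:10 = 7 h 56 min
Wed: 07:00–14:08 = 7 h 8 min
Thu: 08:40–15:40 = 7 h 0 min
Fri: 05:41–17:35 = 11 h 54 min
Total worked: 45 h 54 min = 45.90 h.
Threshold 40 h → overtime 5 h 54 min, regular 40 h 0 min.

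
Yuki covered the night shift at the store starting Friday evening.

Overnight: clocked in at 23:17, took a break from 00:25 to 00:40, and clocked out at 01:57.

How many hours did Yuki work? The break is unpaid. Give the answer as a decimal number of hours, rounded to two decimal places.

Overnight: 23:17 → midnight = 0 h 43 min; midnight → 01:57 = 1 h 57 min; span 2 h 40 min; less 15 min break → 2 h 25 min

2.42 hours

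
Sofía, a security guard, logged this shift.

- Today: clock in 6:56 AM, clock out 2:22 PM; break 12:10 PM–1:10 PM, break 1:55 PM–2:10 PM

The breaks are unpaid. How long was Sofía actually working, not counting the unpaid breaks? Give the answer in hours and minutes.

6 h 11 min

Today: 6:56 AM–2:22 PM = 7 h 26 min; less 75 min break → 6 h 11 min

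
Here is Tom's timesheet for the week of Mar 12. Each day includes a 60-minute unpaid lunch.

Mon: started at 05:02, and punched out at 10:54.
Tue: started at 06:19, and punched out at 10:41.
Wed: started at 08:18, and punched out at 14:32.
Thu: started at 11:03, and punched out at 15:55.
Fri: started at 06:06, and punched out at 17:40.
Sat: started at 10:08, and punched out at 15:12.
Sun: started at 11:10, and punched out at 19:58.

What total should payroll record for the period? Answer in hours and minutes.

Mon: 05:02–10:54 = 5 h 52 min; less 60 min break → 4 h 52 min
Tue: 06:19–10:41 = 4 h 22 min; less 60 min break → 3 h 22 min
Wed: 08:18–14:32 = 6 h 14 min; less 60 min break → 5 h 14 min
Thu: 11:03–15:55 = 4 h 52 min; less 60 min break → 3 h 52 min
Fri: 06:06–17:40 = 11 h 34 min; less 60 min break → 10 h 34 min
Sat: 10:08–15:12 = 5 h 4 min; less 60 min break → 4 h 4 min
Sun: 11:10–19:58 = 8 h 48 min; less 60 min break → 7 h 48 min
Total: 4 h 52 min + 3 h 22 min + 5 h 14 min + 3 h 52 min + 10 h 34 min + 4 h 4 min + 7 h 48 min = 39 h 46 min.

39 h 46 min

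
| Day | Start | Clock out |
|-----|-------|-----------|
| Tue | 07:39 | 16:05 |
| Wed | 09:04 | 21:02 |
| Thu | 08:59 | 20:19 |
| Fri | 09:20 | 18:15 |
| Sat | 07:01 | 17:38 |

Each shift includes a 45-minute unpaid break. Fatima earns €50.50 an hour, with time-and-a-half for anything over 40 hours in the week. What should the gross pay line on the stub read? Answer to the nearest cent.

Tue: 07:39–16:05 = 8 h 26 min; less 45 min break → 7 h 41 min
Wed: 09:04–21:02 = 11 h 58 min; less 45 min break → 11 h 13 min
Thu: 08:59–20:19 = 11 h 20 min; less 45 min break → 10 h 35 min
Fri: 09:20–18:15 = 8 h 55 min; less 45 min break → 8 h 10 min
Sat: 07:01–17:38 = 10 h 37 min; less 45 min break → 9 h 52 min
Total worked: 47 h 31 min = 2851 min.
Regular 40 h 0 min = 2400 min at €50.50/h; overtime 7 h 31 min = 451 min at €75.75/h.
Pay = (2400 × €50.50 + 451 × €75.75) ÷ 60 = €2589.39.

€2589.39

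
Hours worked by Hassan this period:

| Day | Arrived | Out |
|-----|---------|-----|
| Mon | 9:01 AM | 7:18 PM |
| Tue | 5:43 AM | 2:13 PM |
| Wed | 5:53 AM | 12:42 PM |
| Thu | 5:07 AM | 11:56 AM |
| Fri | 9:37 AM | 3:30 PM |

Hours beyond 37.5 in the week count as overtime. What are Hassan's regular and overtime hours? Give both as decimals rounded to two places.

Regular 37.50 hours, overtime 0.80 hours

Mon: 9:01 AM–7:18 PM = 10 h 17 min
Tue: 5:43 AM–2:13 PM = 8 h 30 min
Wed: 5:53 AM–12:42 PM = 6 h 49 min
Thu: 5:07 AM–11:56 AM = 6 h 49 min
Fri: 9:37 AM–3:30 PM = 5 h 53 min
Total worked: 38 h 18 min = 38.30 h.
Threshold 37.5 h → overtime 0 h 48 min, regular 37 h 30 min.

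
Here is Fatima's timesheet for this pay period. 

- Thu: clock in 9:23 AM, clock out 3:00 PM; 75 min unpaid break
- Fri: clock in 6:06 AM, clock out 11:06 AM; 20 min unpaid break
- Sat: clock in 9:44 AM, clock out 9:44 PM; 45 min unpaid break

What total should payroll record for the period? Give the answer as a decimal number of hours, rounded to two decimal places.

Thu: 9:23 AM–3:00 PM = 5 h 37 min; less 75 min break → 4 h 22 min
Fri: 6:06 AM–11:06 AM = 5 h 0 min; less 20 min break → 4 h 40 min
Sat: 9:44 AM–9:44 PM = 12 h 0 min; less 45 min break → 11 h 15 min
Total: 4 h 22 min + 4 h 40 min + 11 h 15 min = 20 h 17 min.

20.28 hours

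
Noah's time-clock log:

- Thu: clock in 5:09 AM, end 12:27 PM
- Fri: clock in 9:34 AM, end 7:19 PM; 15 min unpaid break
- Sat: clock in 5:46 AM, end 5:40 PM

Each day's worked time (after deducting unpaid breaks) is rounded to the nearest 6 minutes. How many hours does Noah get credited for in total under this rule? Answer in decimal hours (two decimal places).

Thu: 5:09 AM–12:27 PM = 7 h 18 min → rounds to 7 h 18 min
Fri: 9:34 AM–7:19 PM = 9 h 45 min − 15 min = 9 h 30 min → rounds to 9 h 30 min
Sat: 5:46 AM–5:40 PM = 11 h 54 min → rounds to 11 h 54 min
Total credited: 28 h 42 min.

28.70 hours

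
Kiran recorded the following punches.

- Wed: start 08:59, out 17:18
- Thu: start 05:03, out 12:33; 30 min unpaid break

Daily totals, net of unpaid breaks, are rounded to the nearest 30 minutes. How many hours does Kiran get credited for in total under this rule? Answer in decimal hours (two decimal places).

15.50 hours

Wed: 08:59–17:18 = 8 h 19 min → rounds to 8 h 30 min
Thu: 05:03–12:33 = 7 h 30 min − 30 min = 7 h 0 min → rounds to 7 h 0 min
Total credited: 15 h 30 min.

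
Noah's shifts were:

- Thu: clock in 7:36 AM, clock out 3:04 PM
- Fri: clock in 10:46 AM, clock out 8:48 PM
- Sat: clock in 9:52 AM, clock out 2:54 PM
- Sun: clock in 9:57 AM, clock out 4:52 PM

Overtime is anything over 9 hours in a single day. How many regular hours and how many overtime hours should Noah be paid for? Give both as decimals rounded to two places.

Thu: 7:36 AM–3:04 PM = 7 h 28 min
Fri: 10:46 AM–8:48 PM = 10 h 2 min
Sat: 9:52 AM–2:54 PM = 5 h 2 min
Sun: 9:57 AM–4:52 PM = 6 h 55 min
Thu reg 7 h 28 min / OT 0 h 0 min; Fri reg 9 h 0 min / OT 1 h 2 min; Sat reg 5 h 2 min / OT 0 h 0 min; Sun reg 6 h 55 min / OT 0 h 0 min.
Totals: regular 28 h 25 min, overtime 1 h 2 min.

Regular 28.42 hours, overtime 1.03 hours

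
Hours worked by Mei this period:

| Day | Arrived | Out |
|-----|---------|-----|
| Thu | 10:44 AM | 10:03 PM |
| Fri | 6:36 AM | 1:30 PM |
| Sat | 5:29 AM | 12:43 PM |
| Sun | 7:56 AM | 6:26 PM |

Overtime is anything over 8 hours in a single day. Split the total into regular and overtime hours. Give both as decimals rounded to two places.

Regular 30.13 hours, overtime 5.82 hours

Thu: 10:44 AM–10:03 PM = 11 h 19 min
Fri: 6:36 AM–1:30 PM = 6 h 54 min
Sat: 5:29 AM–12:43 PM = 7 h 14 min
Sun: 7:56 AM–6:26 PM = 10 h 30 min
Thu reg 8 h 0 min / OT 3 h 19 min; Fri reg 6 h 54 min / OT 0 h 0 min; Sat reg 7 h 14 min / OT 0 h 0 min; Sun reg 8 h 0 min / OT 2 h 30 min.
Totals: regular 30 h 8 min, overtime 5 h 49 min.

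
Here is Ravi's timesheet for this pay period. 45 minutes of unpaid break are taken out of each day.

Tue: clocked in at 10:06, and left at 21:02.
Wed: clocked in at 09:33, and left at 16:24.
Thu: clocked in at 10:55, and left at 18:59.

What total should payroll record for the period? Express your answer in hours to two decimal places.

Tue: 10:06–21:02 = 10 h 56 min; less 45 min break → 10 h 11 min
Wed: 09:33–16:24 = 6 h 51 min; less 45 min break → 6 h 6 min
Thu: 10:55–18:59 = 8 h 4 min; less 45 min break → 7 h 19 min
Total: 10 h 11 min + 6 h 6 min + 7 h 19 min = 23 h 36 min.

23.60 hours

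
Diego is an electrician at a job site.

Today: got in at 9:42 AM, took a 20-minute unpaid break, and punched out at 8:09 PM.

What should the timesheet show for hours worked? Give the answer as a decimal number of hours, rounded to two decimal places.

10.12 hours

Today: 9:42 AM–8:09 PM = 10 h 27 min; less 20 min break → 10 h 7 min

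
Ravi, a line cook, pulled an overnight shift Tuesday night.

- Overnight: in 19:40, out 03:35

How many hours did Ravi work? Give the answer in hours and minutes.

Overnight: 19:40 → midnight = 4 h 20 min; midnight → 03:35 = 3 h 35 min; span 7 h 55 min

7 h 55 min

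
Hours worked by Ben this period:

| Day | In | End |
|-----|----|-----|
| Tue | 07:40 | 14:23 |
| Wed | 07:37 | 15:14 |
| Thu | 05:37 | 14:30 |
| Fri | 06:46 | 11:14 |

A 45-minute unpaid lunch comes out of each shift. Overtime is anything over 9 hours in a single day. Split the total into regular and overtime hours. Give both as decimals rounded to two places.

Tue: 07:40–14:23 = 6 h 43 min; less 45 min break → 5 h 58 min
Wed: 07:37–15:14 = 7 h 37 min; less 45 min break → 6 h 52 min
Thu: 05:37–14:30 = 8 h 53 min; less 45 min break → 8 h 8 min
Fri: 06:46–11:14 = 4 h 28 min; less 45 min break → 3 h 43 min
Tue reg 5 h 58 min / OT 0 h 0 min; Wed reg 6 h 52 min / OT 0 h 0 min; Thu reg 8 h 8 min / OT 0 h 0 min; Fri reg 3 h 43 min / OT 0 h 0 min.
Totals: regular 24 h 41 min, overtime 0 h 0 min.

Regular 24.68 hours, overtime 0.00 hours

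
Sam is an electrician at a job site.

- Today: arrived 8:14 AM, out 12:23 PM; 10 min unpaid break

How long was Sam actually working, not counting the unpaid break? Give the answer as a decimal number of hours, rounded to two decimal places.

3.98 hours

Today: 8:14 AM–12:23 PM = 4 h 9 min; less 10 min break → 3 h 59 min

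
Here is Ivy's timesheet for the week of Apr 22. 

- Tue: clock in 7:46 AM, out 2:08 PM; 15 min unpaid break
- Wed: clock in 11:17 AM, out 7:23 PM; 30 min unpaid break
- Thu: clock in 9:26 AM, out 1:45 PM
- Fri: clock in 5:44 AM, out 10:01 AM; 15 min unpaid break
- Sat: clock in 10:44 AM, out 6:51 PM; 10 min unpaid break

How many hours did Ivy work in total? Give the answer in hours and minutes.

30 h 1 min

Tue: 7:46 AM–2:08 PM = 6 h 22 min; less 15 min break → 6 h 7 min
Wed: 11:17 AM–7:23 PM = 8 h 6 min; less 30 min break → 7 h 36 min
Thu: 9:26 AM–1:45 PM = 4 h 19 min
Fri: 5:44 AM–10:01 AM = 4 h 17 min; less 15 min break → 4 h 2 min
Sat: 10:44 AM–6:51 PM = 8 h 7 min; less 10 min break → 7 h 57 min
Total: 6 h 7 min + 7 h 36 min + 4 h 19 min + 4 h 2 min + 7 h 57 min = 30 h 1 min.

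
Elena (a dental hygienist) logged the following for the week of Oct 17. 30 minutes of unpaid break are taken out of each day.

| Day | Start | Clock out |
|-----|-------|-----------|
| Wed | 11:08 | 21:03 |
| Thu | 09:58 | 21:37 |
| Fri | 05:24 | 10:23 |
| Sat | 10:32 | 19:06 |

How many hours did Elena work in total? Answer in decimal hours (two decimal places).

33.12 hours

Wed: 11:08–21:03 = 9 h 55 min; less 30 min break → 9 h 25 min
Thu: 09:58–21:37 = 11 h 39 min; less 30 min break → 11 h 9 min
Fri: 05:24–10:23 = 4 h 59 min; less 30 min break → 4 h 29 min
Sat: 10:32–19:06 = 8 h 34 min; less 30 min break → 8 h 4 min
Total: 9 h 25 min + 11 h 9 min + 4 h 29 min + 8 h 4 min = 33 h 7 min.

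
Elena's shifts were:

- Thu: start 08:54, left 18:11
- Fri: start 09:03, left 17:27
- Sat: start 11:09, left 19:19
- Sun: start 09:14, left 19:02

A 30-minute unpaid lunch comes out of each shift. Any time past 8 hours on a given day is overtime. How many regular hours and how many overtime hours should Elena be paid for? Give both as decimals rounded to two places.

Regular 31.57 hours, overtime 2.08 hours

Thu: 08:54–18:11 = 9 h 17 min; less 30 min break → 8 h 47 min
Fri: 09:03–17:27 = 8 h 24 min; less 30 min break → 7 h 54 min
Sat: 11:09–19:19 = 8 h 10 min; less 30 min break → 7 h 40 min
Sun: 09:14–19:02 = 9 h 48 min; less 30 min break → 9 h 18 min
Thu reg 8 h 0 min / OT 0 h 47 min; Fri reg 7 h 54 min / OT 0 h 0 min; Sat reg 7 h 40 min / OT 0 h 0 min; Sun reg 8 h 0 min / OT 1 h 18 min.
Totals: regular 31 h 34 min, overtime 2 h 5 min.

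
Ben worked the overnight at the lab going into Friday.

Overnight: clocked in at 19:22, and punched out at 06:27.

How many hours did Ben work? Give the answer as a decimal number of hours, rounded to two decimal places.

11.08 hours

Overnight: 19:22 → midnight = 4 h 38 min; midnight → 06:27 = 6 h 27 min; span 11 h 5 min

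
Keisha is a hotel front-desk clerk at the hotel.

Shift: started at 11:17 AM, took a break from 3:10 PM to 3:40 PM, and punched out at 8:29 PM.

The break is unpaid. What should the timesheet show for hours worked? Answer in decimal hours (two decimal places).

8.70 hours

Shift: 11:17 AM–8:29 PM = 9 h 12 min; less 30 min break → 8 h 42 min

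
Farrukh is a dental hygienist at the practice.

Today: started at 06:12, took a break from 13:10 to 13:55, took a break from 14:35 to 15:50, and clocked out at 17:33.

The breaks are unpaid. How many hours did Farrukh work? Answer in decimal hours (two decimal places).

Today: 06:12–17:33 = 11 h 21 min; less 120 min break → 9 h 21 min

9.35 hours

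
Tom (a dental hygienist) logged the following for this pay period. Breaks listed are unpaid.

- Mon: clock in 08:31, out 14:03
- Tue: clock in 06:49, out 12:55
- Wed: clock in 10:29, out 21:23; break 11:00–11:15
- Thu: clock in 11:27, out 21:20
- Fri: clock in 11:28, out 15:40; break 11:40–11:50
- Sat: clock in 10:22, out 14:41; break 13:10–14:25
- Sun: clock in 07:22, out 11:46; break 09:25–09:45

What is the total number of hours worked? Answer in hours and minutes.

Mon: 08:31–14:03 = 5 h 32 min
Tue: 06:49–12:55 = 6 h 6 min
Wed: 10:29–21:23 = 10 h 54 min; less 15 min break → 10 h 39 min
Thu: 11:27–21:20 = 9 h 53 min
Fri: 11:28–15:40 = 4 h 12 min; less 10 min break → 4 h 2 min
Sat: 10:22–14:41 = 4 h 19 min; less 75 min break → 3 h 4 min
Sun: 07:22–11:46 = 4 h 24 min; less 20 min break → 4 h 4 min
Total: 5 h 32 min + 6 h 6 min + 10 h 39 min + 9 h 53 min + 4 h 2 min + 3 h 4 min + 4 h 4 min = 43 h 20 min.

43 h 20 min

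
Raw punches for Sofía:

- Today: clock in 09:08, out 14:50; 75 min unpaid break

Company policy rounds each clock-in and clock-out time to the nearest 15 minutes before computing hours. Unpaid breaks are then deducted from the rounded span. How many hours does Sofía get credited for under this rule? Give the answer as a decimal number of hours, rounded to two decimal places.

4.25 hours

Today: in 09:08→09:15, out 14:50→14:45; 5 h 30 min − 75 min = 4 h 15 min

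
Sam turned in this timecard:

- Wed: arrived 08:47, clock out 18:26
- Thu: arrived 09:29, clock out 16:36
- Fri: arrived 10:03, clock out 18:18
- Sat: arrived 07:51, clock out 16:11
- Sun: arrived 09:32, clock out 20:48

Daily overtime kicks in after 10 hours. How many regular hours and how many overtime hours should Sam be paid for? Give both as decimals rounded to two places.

Wed: 08:47–18:26 = 9 h 39 min
Thu: 09:29–16:36 = 7 h 7 min
Fri: 10:03–18:18 = 8 h 15 min
Sat: 07:51–16:11 = 8 h 20 min
Sun: 09:32–20:48 = 11 h 16 min
Wed reg 9 h 39 min / OT 0 h 0 min; Thu reg 7 h 7 min / OT 0 h 0 min; Fri reg 8 h 15 min / OT 0 h 0 min; Sat reg 8 h 20 min / OT 0 h 0 min; Sun reg 10 h 0 min / OT 1 h 16 min.
Totals: regular 43 h 21 min, overtime 1 h 16 min.

Regular 43.35 hours, overtime 1.27 hours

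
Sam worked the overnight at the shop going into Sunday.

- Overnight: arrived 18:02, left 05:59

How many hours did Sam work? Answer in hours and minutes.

11 h 57 min

Overnight: 18:02 → midnight = 5 h 58 min; midnight → 05:59 = 5 h 59 min; span 11 h 57 min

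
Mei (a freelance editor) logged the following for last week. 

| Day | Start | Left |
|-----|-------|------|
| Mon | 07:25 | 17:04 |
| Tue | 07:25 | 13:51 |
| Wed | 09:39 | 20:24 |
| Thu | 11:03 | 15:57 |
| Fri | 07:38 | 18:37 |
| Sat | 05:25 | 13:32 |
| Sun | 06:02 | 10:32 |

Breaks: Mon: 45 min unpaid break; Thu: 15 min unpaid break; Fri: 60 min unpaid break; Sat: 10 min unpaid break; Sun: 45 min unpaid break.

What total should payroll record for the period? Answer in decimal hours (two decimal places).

52.42 hours

Mon: 07:25–17:04 = 9 h 39 min; less 45 min break → 8 h 54 min
Tue: 07:25–13:51 = 6 h 26 min
Wed: 09:39–20:24 = 10 h 45 min
Thu: 11:03–15:57 = 4 h 54 min; less 15 min break → 4 h 39 min
Fri: 07:38–18:37 = 10 h 59 min; less 60 min break → 9 h 59 min
Sat: 05:25–13:32 = 8 h 7 min; less 10 min break → 7 h 57 min
Sun: 06:02–10:32 = 4 h 30 min; less 45 min break → 3 h 45 min
Total: 8 h 54 min + 6 h 26 min + 10 h 45 min + 4 h 39 min + 9 h 59 min + 7 h 57 min + 3 h 45 min = 52 h 25 min.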